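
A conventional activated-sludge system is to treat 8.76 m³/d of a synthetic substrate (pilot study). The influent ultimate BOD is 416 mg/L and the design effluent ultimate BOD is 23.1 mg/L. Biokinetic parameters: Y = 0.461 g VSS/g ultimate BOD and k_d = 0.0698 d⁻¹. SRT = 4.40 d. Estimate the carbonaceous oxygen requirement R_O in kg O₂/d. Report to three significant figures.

R_O ≈ 1.72 kg O₂/d

Observed yield with endogenous decay: Y_obs = Y / (1 + k_d·θ_c) = 0.461 / (1 + 0.0698 × 4.40) = 0.461 / 1.307 = 0.3527 g VSS/g ultimate BOD.
Q·(S₀ − S) = 8.76 × (416 − 23.1) × 10⁻³ = 3.442 kg/d removed.
Net sludge production P_X = 0.3527 × 3.442 = 1.214 kg VSS/d.
Carbonaceous O₂ demand = substrate oxidised − cell-mass equivalent = 3.442 − 1.42 × 1.214 = 1.718 kg O₂/d.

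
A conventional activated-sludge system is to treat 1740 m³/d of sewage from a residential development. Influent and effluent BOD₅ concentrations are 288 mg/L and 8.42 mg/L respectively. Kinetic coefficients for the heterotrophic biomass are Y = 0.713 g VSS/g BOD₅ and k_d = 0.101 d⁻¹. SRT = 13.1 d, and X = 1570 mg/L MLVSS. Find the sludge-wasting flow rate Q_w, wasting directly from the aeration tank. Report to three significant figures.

From the SRT design equation V = Y Q (S₀−S) θ_c / [X (1 + k_d θ_c)] = 0.713 × 1740 × (288 − 8.42) × 13.1 / [1570 × (1 + 0.101 × 13.1)] = 4.54×10^6 / 3647 = 1246 m³.
With mixed-liquor wasting, θ_c = V/Q_w, so Q_w = V/θ_c = 1246/13.1 = 95.10 m³/d.

Q_w ≈ 95.1 m³/d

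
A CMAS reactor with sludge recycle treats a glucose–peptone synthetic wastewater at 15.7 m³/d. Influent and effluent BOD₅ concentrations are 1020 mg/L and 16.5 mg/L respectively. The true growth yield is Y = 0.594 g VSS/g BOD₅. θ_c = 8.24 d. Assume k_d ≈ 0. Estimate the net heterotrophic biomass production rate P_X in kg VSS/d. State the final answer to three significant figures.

P_X ≈ 9.36 kg VSS/d

With endogenous decay neglected, the observed yield equals the true yield: Y_obs = Y = 0.594 g VSS/g BOD₅.
Mass of BOD₅ removed per day: Q(S₀ − S) = 15.7 × 1004 g/m³ = 15.75 kg/d.
So the net sludge growth is P_X = 0.5940 × 15.75 = 9.358 kg VSS/d.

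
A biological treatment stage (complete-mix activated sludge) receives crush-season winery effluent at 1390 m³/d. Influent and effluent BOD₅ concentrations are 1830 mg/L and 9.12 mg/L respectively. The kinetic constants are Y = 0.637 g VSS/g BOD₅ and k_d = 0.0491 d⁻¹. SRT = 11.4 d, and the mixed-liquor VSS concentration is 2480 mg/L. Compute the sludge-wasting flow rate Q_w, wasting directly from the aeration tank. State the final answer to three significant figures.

Q_w ≈ 417 m³/d

From the SRT design equation V = Y Q (S₀−S) θ_c / [X (1 + k_d θ_c)] = 0.637 × 1390 × (1830 − 9.12) × 11.4 / [2480 × (1 + 0.0491 × 11.4)] = 1.84×10^7 / 3868 = 4752 m³.
Wasting from the aeration tank: Q_w = V / θ_c = 4752 / 11.4 = 416.8 m³/d.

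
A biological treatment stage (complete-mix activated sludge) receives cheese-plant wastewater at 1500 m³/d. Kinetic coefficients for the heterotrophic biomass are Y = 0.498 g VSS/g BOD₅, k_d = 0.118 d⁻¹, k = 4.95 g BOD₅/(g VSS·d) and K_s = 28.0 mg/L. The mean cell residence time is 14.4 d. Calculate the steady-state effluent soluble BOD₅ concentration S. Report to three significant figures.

From the Monod/SRT balance for a CMAS, S = K_s·(1+k_d θ_c)/[θ_c·(Y k − k_d) − 1] = 28.0 × (1 + 0.118 × 14.4) / [14.4 × (0.498 × 4.95 − 0.118) − 1] = 75.58 / 32.80 = 2.304 mg/L.

S ≈ 2.30 mg/L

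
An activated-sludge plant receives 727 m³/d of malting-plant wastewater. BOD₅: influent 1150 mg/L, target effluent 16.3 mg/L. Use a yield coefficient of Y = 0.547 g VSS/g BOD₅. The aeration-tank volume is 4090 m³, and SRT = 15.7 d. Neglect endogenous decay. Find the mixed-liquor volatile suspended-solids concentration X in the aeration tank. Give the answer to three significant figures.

From V·X = Y·Q·(S₀ − S)·θ_c (decay neglected): X = 0.547 × 727 × (1150 − 16.3) × 15.7 / 4090 = 1731 mg/L.

X ≈ 1730 mg/L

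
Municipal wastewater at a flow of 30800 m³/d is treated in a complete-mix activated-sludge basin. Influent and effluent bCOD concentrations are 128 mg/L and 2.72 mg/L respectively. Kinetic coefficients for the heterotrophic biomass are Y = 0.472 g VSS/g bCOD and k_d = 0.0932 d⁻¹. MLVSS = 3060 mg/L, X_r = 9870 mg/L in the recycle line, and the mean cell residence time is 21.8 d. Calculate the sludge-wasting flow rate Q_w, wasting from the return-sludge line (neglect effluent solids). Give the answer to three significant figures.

Steady-state biomass mass balance: V·X·(1 + k_d·θ_c) = Y·Q·(S₀ − S)·θ_c, so V = 0.472 × 30800 × (128 − 2.72) × 21.8 / [3060 × (1 + 0.0932 × 21.8)] = 3.97×10^7 / 9277 = 4280 m³.
Wasting from the return line (neglecting effluent solids): Q_w = V·X / (θ_c·X_r) = 4280 × 3060 / (21.8 × 9870) = 60.86 m³/d.

Q_w ≈ 60.9 m³/d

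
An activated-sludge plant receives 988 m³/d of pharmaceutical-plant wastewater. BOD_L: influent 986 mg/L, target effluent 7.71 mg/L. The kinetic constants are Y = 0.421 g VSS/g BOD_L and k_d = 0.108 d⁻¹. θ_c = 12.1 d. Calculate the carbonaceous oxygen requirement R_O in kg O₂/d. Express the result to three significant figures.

The observed yield is Y_obs = Y/(1 + k_d·θ_c) = 0.421 / (1 + 0.108 × 12.1) = 0.421 / 2.307 = 0.1825 g VSS per g BOD_L removed.
Q·(S₀ − S) = 988 × (986 − 7.71) × 10⁻³ = 966.6 kg/d removed.
Biomass synthesised: P_X = Y_obs × 966.6 = 176.4 kg VSS/d.
Carbonaceous O₂ demand = substrate oxidised − cell-mass equivalent = 966.6 − 1.42 × 176.4 = 716.1 kg O₂/d.

R_O ≈ 716 kg O₂/d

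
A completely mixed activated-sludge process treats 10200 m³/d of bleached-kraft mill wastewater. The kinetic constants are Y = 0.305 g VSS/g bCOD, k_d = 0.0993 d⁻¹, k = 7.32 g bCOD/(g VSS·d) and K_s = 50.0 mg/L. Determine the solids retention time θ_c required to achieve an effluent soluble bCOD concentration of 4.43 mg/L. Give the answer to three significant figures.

θ_c ≈ 12.1 d

Specific growth rate at S = 4.43 mg/L: μ = YkS/(K_s+S) = 0.305·7.32·4.43/(50.0+4.43) = 0.1817 d⁻¹.
Then 1/θ_c = μ − k_d = 0.1817 − 0.0993 = 0.08241 d⁻¹, giving θ_c = 12.13 d.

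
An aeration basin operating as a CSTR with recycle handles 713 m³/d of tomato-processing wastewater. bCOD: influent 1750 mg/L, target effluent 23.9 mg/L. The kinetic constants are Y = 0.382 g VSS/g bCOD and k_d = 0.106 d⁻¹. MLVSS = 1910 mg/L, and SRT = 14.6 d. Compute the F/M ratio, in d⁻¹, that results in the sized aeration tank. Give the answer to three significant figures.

F/M ≈ 0.463 d⁻¹

Rearranging the biomass balance for a CMAS with decay, V = Y·Q·ΔS·θ_c / [X·(1+k_d θ_c)] = 0.382 × 713 × (1750 − 23.9) × 14.6 / [1910 × (1 + 0.106 × 14.6)] = 6.86×10^6 / 4866 = 1411 m³.
F/M = applied load / biomass = Q·S₀/(V·X) = 713 × 1750 / (1411 × 1910) = 0.4631 d⁻¹.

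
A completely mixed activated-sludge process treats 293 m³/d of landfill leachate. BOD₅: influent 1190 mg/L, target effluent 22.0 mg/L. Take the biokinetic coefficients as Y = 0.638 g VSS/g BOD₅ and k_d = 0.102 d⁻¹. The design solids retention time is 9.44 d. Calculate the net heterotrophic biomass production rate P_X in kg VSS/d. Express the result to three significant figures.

P_X ≈ 111 kg VSS/d

Correct the yield for decay: Y_obs = Y/(1 + k_d θ_c) = 0.638 / (1 + 0.102 × 9.44) = 0.638 / 1.963 = 0.3250.
Substrate removed = Q·(S₀ − S) = 293 m³/d × (1190 − 22.0) g/m³ = 3.42×10^5 g/d = 342.2 kg/d.
So the net sludge growth is P_X = 0.3250 × 342.2 = 111.2 kg VSS/d.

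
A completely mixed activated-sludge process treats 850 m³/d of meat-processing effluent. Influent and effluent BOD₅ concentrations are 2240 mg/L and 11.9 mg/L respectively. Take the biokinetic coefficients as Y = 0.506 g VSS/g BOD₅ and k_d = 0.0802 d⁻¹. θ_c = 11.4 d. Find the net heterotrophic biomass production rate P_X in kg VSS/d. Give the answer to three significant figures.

P_X ≈ 501 kg VSS/d

Y_obs = Y / (1 + k_d θ_c) = 0.506 / (1 + 0.0802 × 11.4) = 0.506 / 1.914 = 0.2643.
ΔS = 2240 − 11.9 = 2228 mg/L, so the substrate removal rate is 850 × 2228/1000 = 1894 kg BOD₅/d.
So the net sludge growth is P_X = 0.2643 × 1894 = 500.6 kg VSS/d.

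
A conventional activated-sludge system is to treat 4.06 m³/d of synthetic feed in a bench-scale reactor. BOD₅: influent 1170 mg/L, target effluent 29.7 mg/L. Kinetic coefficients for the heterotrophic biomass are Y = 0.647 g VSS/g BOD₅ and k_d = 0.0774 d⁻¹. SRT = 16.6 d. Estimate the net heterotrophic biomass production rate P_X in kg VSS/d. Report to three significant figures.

Y_obs = Y / (1 + k_d θ_c) = 0.647 / (1 + 0.0774 × 16.6) = 0.647 / 2.285 = 0.2832.
Mass of BOD₅ removed per day: Q(S₀ − S) = 4.06 × 1140 g/m³ = 4.630 kg/d.
P_X = Y_obs · Q(S₀ − S) = 0.2832 × 4.630 = 1.311 kg VSS/d.

P_X ≈ 1.31 kg VSS/d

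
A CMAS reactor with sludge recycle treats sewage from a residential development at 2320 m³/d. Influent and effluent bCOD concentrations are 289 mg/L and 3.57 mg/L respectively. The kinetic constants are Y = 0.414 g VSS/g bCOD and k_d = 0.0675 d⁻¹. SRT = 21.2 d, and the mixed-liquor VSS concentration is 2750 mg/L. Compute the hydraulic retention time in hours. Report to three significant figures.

Steady-state biomass mass balance: V·X·(1 + k_d·θ_c) = Y·Q·(S₀ − S)·θ_c, so V = 0.414 × 2320 × (289 − 3.57) × 21.2 / [2750 × (1 + 0.0675 × 21.2)] = 5.81×10^6 / 6685 = 869.4 m³.
HRT = V/Q = 869.4 m³ / 2320 m³·d⁻¹ = 0.3747 d × 24 = 8.994 h.

τ ≈ 8.99 h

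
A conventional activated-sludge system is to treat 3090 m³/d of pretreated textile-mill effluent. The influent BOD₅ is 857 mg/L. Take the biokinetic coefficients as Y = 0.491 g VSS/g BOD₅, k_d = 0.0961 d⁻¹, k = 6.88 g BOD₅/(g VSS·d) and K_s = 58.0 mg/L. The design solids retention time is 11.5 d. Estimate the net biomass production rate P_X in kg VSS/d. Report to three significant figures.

P_X ≈ 615 kg VSS/d

For a completely mixed reactor with recycle the Lawrence–McCarty relation gives S = K_s·(1 + k_d·θ_c) / [θ_c·(Y·k − k_d) − 1] = 58.0 × (1 + 0.0961 × 11.5) / [11.5 × (0.491 × 6.88 − 0.0961) − 1] = 122.1 / 36.74 = 3.323 mg/L.
Y_obs = Y / (1 + k_d θ_c) = 0.491 / (1 + 0.0961 × 11.5) = 0.491 / 2.105 = 0.2332.
Q·(S₀ − S) = 3090 × (857 − 3.32) × 10⁻³ = 2638 kg/d removed.
P_X = Y_obs · Q(S₀ − S) = 0.2332 × 2638 = 615.3 kg VSS/d.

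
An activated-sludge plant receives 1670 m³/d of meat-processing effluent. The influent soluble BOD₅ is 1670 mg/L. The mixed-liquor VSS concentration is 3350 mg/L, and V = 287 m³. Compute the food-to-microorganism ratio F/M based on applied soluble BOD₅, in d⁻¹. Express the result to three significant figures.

F/M = applied load / biomass = Q·S₀/(V·X) = 1670 × 1670 / (287.0 × 3350) = 2.901 d⁻¹.

F/M ≈ 2.90 d⁻¹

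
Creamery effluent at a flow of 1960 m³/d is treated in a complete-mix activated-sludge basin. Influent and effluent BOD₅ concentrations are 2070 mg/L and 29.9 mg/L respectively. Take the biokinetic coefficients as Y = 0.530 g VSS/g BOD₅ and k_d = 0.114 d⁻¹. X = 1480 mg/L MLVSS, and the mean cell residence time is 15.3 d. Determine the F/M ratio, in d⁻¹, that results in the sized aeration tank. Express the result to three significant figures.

From the SRT design equation V = Y Q (S₀−S) θ_c / [X (1 + k_d θ_c)] = 0.530 × 1960 × (2070 − 29.9) × 15.3 / [1480 × (1 + 0.114 × 15.3)] = 3.24×10^7 / 4061 = 7984 m³.
F/M = Q·S₀ / (V·X) = 1960 × 2070 / (7984 × 1480) = 0.3434 g BOD₅·(g VSS·d)⁻¹.

F/M ≈ 0.343 d⁻¹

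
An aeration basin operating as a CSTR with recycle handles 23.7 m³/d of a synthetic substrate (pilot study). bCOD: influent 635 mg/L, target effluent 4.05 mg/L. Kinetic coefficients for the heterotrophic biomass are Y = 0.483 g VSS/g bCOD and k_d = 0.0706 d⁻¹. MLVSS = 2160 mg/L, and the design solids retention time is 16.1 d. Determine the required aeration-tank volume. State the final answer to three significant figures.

V ≈ 25.2 m³

Steady-state biomass mass balance: V·X·(1 + k_d·θ_c) = Y·Q·(S₀ − S)·θ_c, so V = 0.483 × 23.7 × (635 − 4.05) × 16.1 / [2160 × (1 + 0.0706 × 16.1)] = 1.16×10^5 / 4615 = 25.20 m³.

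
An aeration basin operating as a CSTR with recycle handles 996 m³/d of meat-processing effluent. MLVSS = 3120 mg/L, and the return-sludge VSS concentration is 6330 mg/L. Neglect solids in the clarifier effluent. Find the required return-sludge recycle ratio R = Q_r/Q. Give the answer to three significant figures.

R ≈ 0.972

R = Q_r/Q = X/(X_r − X) = 3120 / (6330 − 3120) = 0.9720.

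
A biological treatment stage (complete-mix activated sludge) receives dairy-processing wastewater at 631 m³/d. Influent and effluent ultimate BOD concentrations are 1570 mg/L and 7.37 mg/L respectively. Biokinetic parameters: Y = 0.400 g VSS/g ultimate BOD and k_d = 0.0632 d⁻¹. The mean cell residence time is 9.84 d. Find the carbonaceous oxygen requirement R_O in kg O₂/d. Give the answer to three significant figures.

Y_obs = Y / (1 + k_d θ_c) = 0.400 / (1 + 0.0632 × 9.84) = 0.400 / 1.622 = 0.2466.
Mass of ultimate BOD removed per day: Q(S₀ − S) = 631 × 1563 g/m³ = 986.0 kg/d.
P_X = Y_obs·Q·(S₀ − S) = 0.2466 × 986.0 = 243.2 kg VSS/d.
Carbonaceous O₂ demand = substrate oxidised − cell-mass equivalent = 986.0 − 1.42 × 243.2 = 640.7 kg O₂/d.

R_O ≈ 641 kg O₂/d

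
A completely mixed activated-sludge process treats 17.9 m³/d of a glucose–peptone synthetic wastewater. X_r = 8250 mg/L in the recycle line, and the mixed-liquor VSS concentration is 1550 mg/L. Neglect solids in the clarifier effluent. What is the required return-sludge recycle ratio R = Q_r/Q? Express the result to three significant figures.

Mass balance around the secondary clarifier (neglecting effluent solids): R = X / (X_r − X) = 1550 / (8250 − 1550) = 0.2313.

R ≈ 0.231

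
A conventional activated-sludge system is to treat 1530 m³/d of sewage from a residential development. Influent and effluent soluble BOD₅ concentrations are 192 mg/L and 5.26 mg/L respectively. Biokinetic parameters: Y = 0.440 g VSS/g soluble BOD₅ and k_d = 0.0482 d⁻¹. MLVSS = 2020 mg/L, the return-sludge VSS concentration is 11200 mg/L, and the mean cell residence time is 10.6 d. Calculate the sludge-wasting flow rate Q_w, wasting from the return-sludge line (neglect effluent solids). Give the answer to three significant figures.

Q_w ≈ 7.43 m³/d

Steady-state biomass mass balance: V·X·(1 + k_d·θ_c) = Y·Q·(S₀ − S)·θ_c, so V = 0.440 × 1530 × (192 − 5.26) × 10.6 / [2020 × (1 + 0.0482 × 10.6)] = 1.33×10^6 / 3052 = 436.6 m³.
θ_c = V·X/(Q_w·X_r) when wasting from the recycle, so Q_w = V·X/(θ_c·X_r) = 436.6 × 2020 / (10.6 × 11200) = 7.429 m³/d.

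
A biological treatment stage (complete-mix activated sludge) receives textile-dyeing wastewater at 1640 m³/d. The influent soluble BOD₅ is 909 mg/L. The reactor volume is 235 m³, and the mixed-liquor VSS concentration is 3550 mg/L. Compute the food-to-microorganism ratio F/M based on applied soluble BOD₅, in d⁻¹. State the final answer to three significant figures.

F/M = Q·S₀ / (V·X) = 1640 × 909 / (235.0 × 3550) = 1.787 g soluble BOD₅·(g VSS·d)⁻¹.

F/M ≈ 1.79 d⁻¹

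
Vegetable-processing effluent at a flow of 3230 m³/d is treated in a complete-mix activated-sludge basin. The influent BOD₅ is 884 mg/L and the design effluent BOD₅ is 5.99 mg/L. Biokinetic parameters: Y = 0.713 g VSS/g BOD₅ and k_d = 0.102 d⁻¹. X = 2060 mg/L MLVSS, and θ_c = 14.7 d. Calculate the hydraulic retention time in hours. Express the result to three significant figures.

τ ≈ 42.9 h

Rearranging the biomass balance for a CMAS with decay, V = Y·Q·ΔS·θ_c / [X·(1+k_d θ_c)] = 0.713 × 3230 × (884 − 5.99) × 14.7 / [2060 × (1 + 0.102 × 14.7)] = 2.97×10^7 / 5149 = 5773 m³.
HRT = V/Q = 5773 m³ / 3230 m³·d⁻¹ = 1.787 d × 24 = 42.90 h.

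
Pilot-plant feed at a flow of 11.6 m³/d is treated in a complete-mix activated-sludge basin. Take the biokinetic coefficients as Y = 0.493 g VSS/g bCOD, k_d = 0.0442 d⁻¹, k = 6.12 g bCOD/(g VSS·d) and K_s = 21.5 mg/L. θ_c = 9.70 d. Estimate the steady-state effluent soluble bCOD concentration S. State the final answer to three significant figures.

S ≈ 1.10 mg/L

For a completely mixed reactor with recycle the Lawrence–McCarty relation gives S = K_s·(1 + k_d·θ_c) / [θ_c·(Y·k − k_d) − 1] = 21.5 × (1 + 0.0442 × 9.70) / [9.70 × (0.493 × 6.12 − 0.0442) − 1] = 30.72 / 27.84 = 1.103 mg/L.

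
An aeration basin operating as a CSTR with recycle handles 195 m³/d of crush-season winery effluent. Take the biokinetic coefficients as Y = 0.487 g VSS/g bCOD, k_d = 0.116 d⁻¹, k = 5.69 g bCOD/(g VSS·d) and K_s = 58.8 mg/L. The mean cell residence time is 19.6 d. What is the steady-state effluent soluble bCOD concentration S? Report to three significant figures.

From the Monod/SRT balance for a CMAS, S = K_s·(1+k_d θ_c)/[θ_c·(Y k − k_d) − 1] = 58.8 × (1 + 0.116 × 19.6) / [19.6 × (0.487 × 5.69 − 0.116) − 1] = 192.5 / 51.04 = 3.771 mg/L.

S ≈ 3.77 mg/L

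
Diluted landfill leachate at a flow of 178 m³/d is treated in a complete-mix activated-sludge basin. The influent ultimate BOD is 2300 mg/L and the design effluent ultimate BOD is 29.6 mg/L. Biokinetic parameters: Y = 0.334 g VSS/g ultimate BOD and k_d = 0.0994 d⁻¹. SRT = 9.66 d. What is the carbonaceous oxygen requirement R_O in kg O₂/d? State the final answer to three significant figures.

R_O ≈ 306 kg O₂/d

The observed yield is Y_obs = Y/(1 + k_d·θ_c) = 0.334 / (1 + 0.0994 × 9.66) = 0.334 / 1.960 = 0.1704 g VSS per g ultimate BOD removed.
ΔS = 2300 − 29.6 = 2270 mg/L, so the substrate removal rate is 178 × 2270/1000 = 404.1 kg ultimate BOD/d.
Biomass synthesised: P_X = Y_obs × 404.1 = 68.86 kg VSS/d.
R_O = Q·(S₀ − S) − 1.42·P_X = 404.1 − 1.42 × 68.86 = 306.3 kg O₂/d.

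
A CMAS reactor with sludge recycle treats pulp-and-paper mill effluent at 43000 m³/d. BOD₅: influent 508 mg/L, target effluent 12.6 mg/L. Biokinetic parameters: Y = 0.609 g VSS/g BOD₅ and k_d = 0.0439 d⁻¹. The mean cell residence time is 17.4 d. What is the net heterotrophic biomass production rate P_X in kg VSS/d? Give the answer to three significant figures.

Y_obs = Y / (1 + k_d θ_c) = 0.609 / (1 + 0.0439 × 17.4) = 0.609 / 1.764 = 0.3453.
Q·(S₀ − S) = 43000 × (508 − 12.6) × 10⁻³ = 21302 kg/d removed.
Biomass produced: P_X = Y_obs·Q·ΔS = 0.3453 × 21302 ≈ 7355 kg VSS/d.

P_X ≈ 7350 kg VSS/d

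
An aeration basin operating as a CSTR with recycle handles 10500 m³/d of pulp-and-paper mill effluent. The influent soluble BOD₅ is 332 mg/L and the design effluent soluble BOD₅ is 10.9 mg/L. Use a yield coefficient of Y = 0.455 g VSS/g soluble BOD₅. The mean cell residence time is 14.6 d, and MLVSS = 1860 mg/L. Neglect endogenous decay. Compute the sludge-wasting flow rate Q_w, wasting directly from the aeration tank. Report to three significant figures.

Q_w ≈ 825 m³/d

With k_d = 0 the design equation reduces to V = Y Q (S₀−S) θ_c / X = 0.455 × 10500 × (332 − 10.9) × 14.6 / 1860 = 12042 m³.
With mixed-liquor wasting, θ_c = V/Q_w, so Q_w = V/θ_c = 12042/14.6 = 824.8 m³/d.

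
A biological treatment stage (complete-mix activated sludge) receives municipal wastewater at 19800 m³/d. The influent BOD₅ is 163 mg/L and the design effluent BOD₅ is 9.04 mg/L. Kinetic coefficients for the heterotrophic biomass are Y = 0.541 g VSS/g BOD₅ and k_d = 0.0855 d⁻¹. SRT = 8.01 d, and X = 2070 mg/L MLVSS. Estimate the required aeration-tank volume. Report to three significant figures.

V ≈ 3790 m³

Steady-state biomass mass balance: V·X·(1 + k_d·θ_c) = Y·Q·(S₀ − S)·θ_c, so V = 0.541 × 19800 × (163 − 9.04) × 8.01 / [2070 × (1 + 0.0855 × 8.01)] = 1.32×10^7 / 3488 = 3788 m³.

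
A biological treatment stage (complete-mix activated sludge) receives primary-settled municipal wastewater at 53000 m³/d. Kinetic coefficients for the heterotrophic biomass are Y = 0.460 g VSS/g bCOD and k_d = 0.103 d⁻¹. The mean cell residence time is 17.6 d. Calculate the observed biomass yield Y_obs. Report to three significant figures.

Y_obs ≈ 0.164 g VSS/g bCOD

Correct the yield for decay: Y_obs = Y/(1 + k_d θ_c) = 0.460 / (1 + 0.103 × 17.6) = 0.460 / 2.813 = 0.1635.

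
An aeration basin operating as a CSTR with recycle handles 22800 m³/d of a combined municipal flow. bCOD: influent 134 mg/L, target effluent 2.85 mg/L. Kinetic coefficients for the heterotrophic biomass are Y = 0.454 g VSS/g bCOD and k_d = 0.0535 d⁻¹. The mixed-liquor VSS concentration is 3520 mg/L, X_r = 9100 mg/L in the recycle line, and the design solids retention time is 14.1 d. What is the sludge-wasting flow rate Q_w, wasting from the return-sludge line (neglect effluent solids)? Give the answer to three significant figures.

Rearranging the biomass balance for a CMAS with decay, V = Y·Q·ΔS·θ_c / [X·(1+k_d θ_c)] = 0.454 × 22800 × (134 − 2.85) × 14.1 / [3520 × (1 + 0.0535 × 14.1)] = 1.91×10^7 / 6175 = 3100 m³.
Q_w = (V·X)/(θ_c X_r) = 3100 × 3520 / (14.1 × 9100) = 85.04 m³/d.

Q_w ≈ 85.0 m³/d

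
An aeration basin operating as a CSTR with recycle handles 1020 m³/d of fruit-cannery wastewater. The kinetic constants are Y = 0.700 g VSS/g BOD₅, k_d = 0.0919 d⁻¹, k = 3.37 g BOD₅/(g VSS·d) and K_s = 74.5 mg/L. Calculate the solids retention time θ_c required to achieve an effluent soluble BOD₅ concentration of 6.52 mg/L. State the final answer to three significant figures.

θ_c ≈ 10.2 d

From 1/θ_c = Y·k·S/(K_s + S) − k_d: Y·k·S/(K_s+S) = 0.700 × 3.37 × 6.52 / (74.5 + 6.52) = 0.1898 d⁻¹.
Then 1/θ_c = μ − k_d = 0.1898 − 0.0919 = 0.09794 d⁻¹, giving θ_c = 10.21 d.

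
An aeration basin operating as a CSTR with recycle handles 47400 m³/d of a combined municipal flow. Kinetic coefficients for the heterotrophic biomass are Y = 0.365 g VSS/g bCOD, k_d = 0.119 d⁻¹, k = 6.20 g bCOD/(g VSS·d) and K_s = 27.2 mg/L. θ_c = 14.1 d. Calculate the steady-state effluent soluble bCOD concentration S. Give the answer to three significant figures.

From the Monod/SRT balance for a CMAS, S = K_s·(1+k_d θ_c)/[θ_c·(Y k − k_d) − 1] = 27.2 × (1 + 0.119 × 14.1) / [14.1 × (0.365 × 6.20 − 0.119) − 1] = 72.84 / 29.23 = 2.492 mg/L.

S ≈ 2.49 mg/L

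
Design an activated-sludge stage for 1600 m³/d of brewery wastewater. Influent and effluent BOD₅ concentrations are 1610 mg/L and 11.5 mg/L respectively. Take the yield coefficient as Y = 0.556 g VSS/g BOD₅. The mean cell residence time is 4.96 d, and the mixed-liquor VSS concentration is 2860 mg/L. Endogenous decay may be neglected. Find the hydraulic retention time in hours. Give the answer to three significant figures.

τ ≈ 37.0 h

V·X = Y·Q·ΔS·θ_c gives V = 0.556 × 1600 × (1610 − 11.5) × 4.96 / 2860 = 2466 m³.
HRT = V/Q = 2466 m³ / 1600 m³·d⁻¹ = 1.541 d × 24 = 36.99 h.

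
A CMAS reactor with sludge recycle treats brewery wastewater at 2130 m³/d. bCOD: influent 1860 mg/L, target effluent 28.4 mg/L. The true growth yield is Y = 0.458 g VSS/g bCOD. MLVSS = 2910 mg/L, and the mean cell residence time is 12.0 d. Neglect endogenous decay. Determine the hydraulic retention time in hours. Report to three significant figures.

τ ≈ 83.0 h

Biomass mass balance (decay neglected): V·X = Y·Q·(S₀ − S)·θ_c, so V = 0.458 × 2130 × (1860 − 28.4) × 12.0 / 2910 = 7368 m³.
Hydraulic retention time τ = V/Q = 7368 / 2130 = 3.459 d = 83.02 h.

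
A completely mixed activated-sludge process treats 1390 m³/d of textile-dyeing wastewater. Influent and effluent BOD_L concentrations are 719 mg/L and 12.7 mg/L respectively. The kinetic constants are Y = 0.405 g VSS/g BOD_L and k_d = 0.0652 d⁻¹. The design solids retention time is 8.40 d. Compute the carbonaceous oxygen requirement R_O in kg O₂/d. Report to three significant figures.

Correct the yield for decay: Y_obs = Y/(1 + k_d θ_c) = 0.405 / (1 + 0.0652 × 8.40) = 0.405 / 1.548 = 0.2617.
Q·(S₀ − S) = 1390 × (719 − 12.7) × 10⁻³ = 981.8 kg/d removed.
P_X = Y_obs·Q·(S₀ − S) = 0.2617 × 981.8 = 256.9 kg VSS/d.
R_O = Q·(S₀ − S) − 1.42·P_X = 981.8 − 1.42 × 256.9 = 616.9 kg O₂/d.

R_O ≈ 617 kg O₂/d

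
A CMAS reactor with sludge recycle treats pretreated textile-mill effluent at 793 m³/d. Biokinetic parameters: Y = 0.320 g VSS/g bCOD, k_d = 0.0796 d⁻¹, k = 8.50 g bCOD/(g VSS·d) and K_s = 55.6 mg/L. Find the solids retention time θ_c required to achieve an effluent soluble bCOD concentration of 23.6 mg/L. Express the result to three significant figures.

θ_c ≈ 1.37 d

From 1/θ_c = Y·k·S/(K_s + S) − k_d: Y·k·S/(K_s+S) = 0.320 × 8.50 × 23.6 / (55.6 + 23.6) = 0.8105 d⁻¹.
θ_c = 1/(μ − k_d) = 1/(0.8105 − 0.0796) = 1/0.7309 = 1.368 d.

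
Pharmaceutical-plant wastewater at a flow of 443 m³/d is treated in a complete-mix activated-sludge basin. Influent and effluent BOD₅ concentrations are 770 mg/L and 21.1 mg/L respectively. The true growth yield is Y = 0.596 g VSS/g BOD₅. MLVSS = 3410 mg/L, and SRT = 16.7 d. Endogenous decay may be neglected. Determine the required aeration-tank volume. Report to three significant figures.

V ≈ 968 m³

With k_d = 0 the design equation reduces to V = Y Q (S₀−S) θ_c / X = 0.596 × 443 × (770 − 21.1) × 16.7 / 3410 = 968.4 m³.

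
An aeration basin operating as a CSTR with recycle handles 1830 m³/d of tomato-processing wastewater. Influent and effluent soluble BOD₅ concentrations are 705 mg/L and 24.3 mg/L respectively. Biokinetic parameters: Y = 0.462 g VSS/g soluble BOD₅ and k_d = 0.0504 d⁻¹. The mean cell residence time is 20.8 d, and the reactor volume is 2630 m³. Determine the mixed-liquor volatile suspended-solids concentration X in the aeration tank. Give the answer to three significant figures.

X = Y·Q·ΔS·θ_c / [V·(1 + k_d θ_c)] = 0.462 × 1830 × (705 − 24.3) × 20.8 / [2630 × (1 + 0.0504 × 20.8)] = 2222 mg/L.

X ≈ 2220 mg/L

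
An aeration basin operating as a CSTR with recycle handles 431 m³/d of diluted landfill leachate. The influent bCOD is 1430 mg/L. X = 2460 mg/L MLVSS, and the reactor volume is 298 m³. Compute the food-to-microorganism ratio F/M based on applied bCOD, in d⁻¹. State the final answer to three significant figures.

F/M = Q·S₀ / (V·X) = 431 × 1430 / (298.0 × 2460) = 0.8407 g bCOD·(g VSS·d)⁻¹.

F/M ≈ 0.841 d⁻¹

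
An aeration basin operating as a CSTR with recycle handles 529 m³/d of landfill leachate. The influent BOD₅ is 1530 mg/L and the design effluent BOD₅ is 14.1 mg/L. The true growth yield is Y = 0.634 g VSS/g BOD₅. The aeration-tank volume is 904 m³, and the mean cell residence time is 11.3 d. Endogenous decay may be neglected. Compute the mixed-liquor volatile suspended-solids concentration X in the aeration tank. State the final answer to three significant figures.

X ≈ 6360 mg/L

X = Y·Q·ΔS·θ_c / V = 0.634 × 529 × (1530 − 14.1) × 11.3 / 904 = 6355 mg/L.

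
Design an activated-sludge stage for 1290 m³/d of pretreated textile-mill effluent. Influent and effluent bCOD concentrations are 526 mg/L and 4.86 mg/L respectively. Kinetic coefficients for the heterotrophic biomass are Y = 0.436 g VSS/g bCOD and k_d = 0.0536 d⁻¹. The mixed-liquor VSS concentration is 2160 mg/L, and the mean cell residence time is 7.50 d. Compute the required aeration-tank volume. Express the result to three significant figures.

V ≈ 726 m³

From the SRT design equation V = Y Q (S₀−S) θ_c / [X (1 + k_d θ_c)] = 0.436 × 1290 × (526 − 4.86) × 7.50 / [2160 × (1 + 0.0536 × 7.50)] = 2.2×10^6 / 3028 = 725.9 m³.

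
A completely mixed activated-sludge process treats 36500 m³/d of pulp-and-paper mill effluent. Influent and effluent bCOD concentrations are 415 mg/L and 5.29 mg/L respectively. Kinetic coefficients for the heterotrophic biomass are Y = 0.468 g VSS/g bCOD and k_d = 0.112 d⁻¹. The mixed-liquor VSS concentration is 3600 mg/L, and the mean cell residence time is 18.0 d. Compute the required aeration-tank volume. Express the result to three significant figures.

V ≈ 11600 m³

From the SRT design equation V = Y Q (S₀−S) θ_c / [X (1 + k_d θ_c)] = 0.468 × 36500 × (415 − 5.29) × 18.0 / [3600 × (1 + 0.112 × 18.0)] = 1.26×10^8 / 10858 = 11603 m³.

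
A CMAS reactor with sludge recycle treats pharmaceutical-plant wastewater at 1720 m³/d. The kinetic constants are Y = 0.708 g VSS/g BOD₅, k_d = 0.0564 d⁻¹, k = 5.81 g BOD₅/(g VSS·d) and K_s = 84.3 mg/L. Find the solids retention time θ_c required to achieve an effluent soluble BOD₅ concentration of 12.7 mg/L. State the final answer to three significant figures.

From 1/θ_c = Y·k·S/(K_s + S) − k_d: Y·k·S/(K_s+S) = 0.708 × 5.81 × 12.7 / (84.3 + 12.7) = 0.5386 d⁻¹.
1/θ_c = 0.5386 − 0.0564 = 0.4822 d⁻¹, so θ_c = 2.074 d.

θ_c ≈ 2.07 d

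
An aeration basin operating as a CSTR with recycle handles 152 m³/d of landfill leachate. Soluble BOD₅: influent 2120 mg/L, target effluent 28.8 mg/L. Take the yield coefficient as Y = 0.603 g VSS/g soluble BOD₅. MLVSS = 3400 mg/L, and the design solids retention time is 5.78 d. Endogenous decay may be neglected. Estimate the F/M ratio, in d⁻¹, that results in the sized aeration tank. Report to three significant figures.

F/M ≈ 0.291 d⁻¹

With k_d = 0 the design equation reduces to V = Y Q (S₀−S) θ_c / X = 0.603 × 152 × (2120 − 28.8) × 5.78 / 3400 = 325.8 m³.
Food-to-microorganism ratio F/M = Q S₀ / (V X) = 152 × 2120 / (325.8 × 3400) = 0.2909 d⁻¹.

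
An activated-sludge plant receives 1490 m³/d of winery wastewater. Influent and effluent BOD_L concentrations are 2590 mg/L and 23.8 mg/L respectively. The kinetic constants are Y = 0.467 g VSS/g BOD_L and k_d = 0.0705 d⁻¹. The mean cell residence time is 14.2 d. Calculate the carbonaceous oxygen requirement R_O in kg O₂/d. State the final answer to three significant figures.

The observed yield is Y_obs = Y/(1 + k_d·θ_c) = 0.467 / (1 + 0.0705 × 14.2) = 0.467 / 2.001 = 0.2334 g VSS per g BOD_L removed.
Q·(S₀ − S) = 1490 × (2590 − 23.8) × 10⁻³ = 3824 kg/d removed.
P_X = Y_obs·Q·(S₀ − S) = 0.2334 × 3824 = 892.3 kg VSS/d.
R_O = Q·ΔS − 1.42 P_X = 3824 − 1267 = 2557 kg O₂/d.

R_O ≈ 2560 kg O₂/d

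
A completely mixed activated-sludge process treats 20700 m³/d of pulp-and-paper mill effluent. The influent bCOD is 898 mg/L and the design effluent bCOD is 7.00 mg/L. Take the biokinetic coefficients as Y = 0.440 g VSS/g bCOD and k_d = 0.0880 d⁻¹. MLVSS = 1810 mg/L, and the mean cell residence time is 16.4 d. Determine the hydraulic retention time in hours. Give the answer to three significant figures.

τ ≈ 34.9 h

From the SRT design equation V = Y Q (S₀−S) θ_c / [X (1 + k_d θ_c)] = 0.440 × 20700 × (898 − 7.00) × 16.4 / [1810 × (1 + 0.0880 × 16.4)] = 1.33×10^8 / 4422 = 30096 m³.
τ = V/Q = 30096/20700 = 1.454 d, or 34.89 h.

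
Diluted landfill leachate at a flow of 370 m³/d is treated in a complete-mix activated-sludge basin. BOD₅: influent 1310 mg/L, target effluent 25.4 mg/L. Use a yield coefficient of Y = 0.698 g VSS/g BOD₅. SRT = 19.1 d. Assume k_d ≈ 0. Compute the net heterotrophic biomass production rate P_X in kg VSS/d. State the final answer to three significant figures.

P_X ≈ 332 kg VSS/d

No decay correction is needed, so Y_obs = Y = 0.698.
Substrate removed = Q·(S₀ − S) = 370 m³/d × (1310 − 25.4) g/m³ = 4.75×10^5 g/d = 475.3 kg/d.
So the net sludge growth is P_X = 0.6980 × 475.3 = 331.8 kg VSS/d.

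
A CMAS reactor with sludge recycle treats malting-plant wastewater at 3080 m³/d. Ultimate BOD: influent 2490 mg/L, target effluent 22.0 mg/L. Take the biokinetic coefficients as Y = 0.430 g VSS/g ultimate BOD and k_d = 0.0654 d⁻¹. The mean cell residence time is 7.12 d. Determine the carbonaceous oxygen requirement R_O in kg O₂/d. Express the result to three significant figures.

R_O ≈ 4430 kg O₂/d

Y_obs = Y / (1 + k_d θ_c) = 0.430 / (1 + 0.0654 × 7.12) = 0.430 / 1.466 = 0.2934.
Mass of ultimate BOD removed per day: Q(S₀ − S) = 3080 × 2468 g/m³ = 7601 kg/d.
Net sludge production P_X = 0.2934 × 7601 = 2230 kg VSS/d.
Carbonaceous O₂ demand = substrate oxidised − cell-mass equivalent = 7601 − 1.42 × 2230 = 4435 kg O₂/d.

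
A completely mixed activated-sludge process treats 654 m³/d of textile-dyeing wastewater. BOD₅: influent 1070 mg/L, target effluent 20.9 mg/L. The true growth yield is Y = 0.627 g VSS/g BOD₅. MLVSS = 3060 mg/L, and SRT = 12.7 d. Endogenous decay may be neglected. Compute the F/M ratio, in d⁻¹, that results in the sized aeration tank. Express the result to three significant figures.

Biomass mass balance (decay neglected): V·X = Y·Q·(S₀ − S)·θ_c, so V = 0.627 × 654 × (1070 − 20.9) × 12.7 / 3060 = 1785 m³.
F/M = Q·S₀ / (V·X) = 654 × 1070 / (1785 × 3060) = 0.1281 g BOD₅·(g VSS·d)⁻¹.

F/M ≈ 0.128 d⁻¹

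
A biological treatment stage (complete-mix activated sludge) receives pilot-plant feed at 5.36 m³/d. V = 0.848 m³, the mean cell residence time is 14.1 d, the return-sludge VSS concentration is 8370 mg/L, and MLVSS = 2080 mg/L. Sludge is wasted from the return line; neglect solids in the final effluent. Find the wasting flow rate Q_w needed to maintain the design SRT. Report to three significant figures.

θ_c = V·X/(Q_w·X_r) when wasting from the recycle, so Q_w = V·X/(θ_c·X_r) = 0.8480 × 2080 / (14.1 × 8370) = 0.01495 m³/d.

Q_w ≈ 0.0149 m³/d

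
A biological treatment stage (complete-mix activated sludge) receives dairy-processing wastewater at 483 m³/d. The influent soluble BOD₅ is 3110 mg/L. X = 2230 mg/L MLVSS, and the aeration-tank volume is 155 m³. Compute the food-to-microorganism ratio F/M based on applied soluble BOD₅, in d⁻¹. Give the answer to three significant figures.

F/M = Q·S₀ / (V·X) = 483 × 3110 / (155.0 × 2230) = 4.346 g soluble BOD₅·(g VSS·d)⁻¹.

F/M ≈ 4.35 d⁻¹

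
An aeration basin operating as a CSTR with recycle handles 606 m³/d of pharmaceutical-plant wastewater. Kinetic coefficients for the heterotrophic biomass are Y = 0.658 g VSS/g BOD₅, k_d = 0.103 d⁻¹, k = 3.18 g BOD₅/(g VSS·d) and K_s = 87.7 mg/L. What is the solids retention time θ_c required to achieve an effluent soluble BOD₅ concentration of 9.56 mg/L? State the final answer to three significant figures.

Specific growth rate at S = 9.56 mg/L: μ = YkS/(K_s+S) = 0.658·3.18·9.56/(87.7+9.56) = 0.2057 d⁻¹.
1/θ_c = 0.2057 − 0.103 = 0.1027 d⁻¹, so θ_c = 9.740 d.

θ_c ≈ 9.74 d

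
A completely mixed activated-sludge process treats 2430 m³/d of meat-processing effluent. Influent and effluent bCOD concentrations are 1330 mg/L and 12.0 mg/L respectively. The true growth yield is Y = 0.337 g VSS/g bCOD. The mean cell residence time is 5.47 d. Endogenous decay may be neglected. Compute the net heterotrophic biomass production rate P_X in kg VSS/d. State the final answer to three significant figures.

No decay correction is needed, so Y_obs = Y = 0.337.
Mass of bCOD removed per day: Q(S₀ − S) = 2430 × 1318 g/m³ = 3203 kg/d.
Net biomass production P_X = Y_obs × Q·(S₀ − S) = 0.3370 × 3203 = 1079 kg VSS/d.

P_X ≈ 1080 kg VSS/d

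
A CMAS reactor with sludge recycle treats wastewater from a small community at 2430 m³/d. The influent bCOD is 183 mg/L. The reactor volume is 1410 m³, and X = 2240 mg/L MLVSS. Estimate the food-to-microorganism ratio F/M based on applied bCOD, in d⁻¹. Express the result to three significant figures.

F/M ≈ 0.141 d⁻¹

F/M = Q·S₀ / (V·X) = 2430 × 183 / (1410 × 2240) = 0.1408 g bCOD·(g VSS·d)⁻¹.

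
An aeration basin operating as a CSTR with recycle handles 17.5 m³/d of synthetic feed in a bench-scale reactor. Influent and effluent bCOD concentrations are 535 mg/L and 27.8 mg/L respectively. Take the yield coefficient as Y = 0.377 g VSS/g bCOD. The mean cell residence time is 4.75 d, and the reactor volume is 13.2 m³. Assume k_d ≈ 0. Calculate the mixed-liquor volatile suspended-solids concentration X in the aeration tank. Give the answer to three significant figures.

Without decay, X = Y Q (S₀−S) θ_c / V = 0.377 × 17.5 × (535 − 27.8) × 4.75 / 13.2 = 1204 mg/L.

X ≈ 1200 mg/L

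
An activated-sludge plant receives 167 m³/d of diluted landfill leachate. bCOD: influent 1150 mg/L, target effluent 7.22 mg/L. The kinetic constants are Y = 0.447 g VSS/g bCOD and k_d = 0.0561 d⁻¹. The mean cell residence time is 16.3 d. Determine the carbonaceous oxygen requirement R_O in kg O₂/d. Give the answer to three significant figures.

Correct the yield for decay: Y_obs = Y/(1 + k_d θ_c) = 0.447 / (1 + 0.0561 × 16.3) = 0.447 / 1.914 = 0.2335.
Q·(S₀ − S) = 167 × (1150 − 7.22) × 10⁻³ = 190.8 kg/d removed.
P_X = Y_obs·Q·(S₀ − S) = 0.2335 × 190.8 = 44.56 kg VSS/d.
Carbonaceous O₂ demand = substrate oxidised − cell-mass equivalent = 190.8 − 1.42 × 44.56 = 127.6 kg O₂/d.

R_O ≈ 128 kg O₂/d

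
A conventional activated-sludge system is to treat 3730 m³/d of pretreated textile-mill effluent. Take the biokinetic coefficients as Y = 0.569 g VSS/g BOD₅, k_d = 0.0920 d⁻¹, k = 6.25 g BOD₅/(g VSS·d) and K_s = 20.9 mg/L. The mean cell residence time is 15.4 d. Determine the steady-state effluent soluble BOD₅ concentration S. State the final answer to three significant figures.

S ≈ 0.965 mg/L

Effluent substrate depends only on kinetics and SRT: S = K_s(1 + k_d θ_c) / [θ_c(Yk − k_d) − 1] = 20.9 × (1 + 0.0920 × 15.4) / [15.4 × (0.569 × 6.25 − 0.0920) − 1] = 50.51 / 52.35 = 0.9649 mg/L.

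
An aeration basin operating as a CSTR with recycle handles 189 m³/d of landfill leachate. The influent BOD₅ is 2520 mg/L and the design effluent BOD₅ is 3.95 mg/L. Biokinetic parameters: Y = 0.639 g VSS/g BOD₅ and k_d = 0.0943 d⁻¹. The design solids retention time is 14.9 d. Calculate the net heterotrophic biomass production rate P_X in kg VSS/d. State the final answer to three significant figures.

P_X ≈ 126 kg VSS/d

The observed yield is Y_obs = Y/(1 + k_d·θ_c) = 0.639 / (1 + 0.0943 × 14.9) = 0.639 / 2.405 = 0.2657 g VSS per g BOD₅ removed.
Mass of BOD₅ removed per day: Q(S₀ − S) = 189 × 2516 g/m³ = 475.5 kg/d.
So the net sludge growth is P_X = 0.2657 × 475.5 = 126.3 kg VSS/d.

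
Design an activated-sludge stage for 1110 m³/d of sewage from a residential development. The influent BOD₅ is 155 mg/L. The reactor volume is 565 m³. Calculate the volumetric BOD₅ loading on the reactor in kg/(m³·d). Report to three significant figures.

L_v ≈ 0.305 kg BOD₅/(m³·d)

Applied BOD₅ load per unit volume = Q·S₀/V = (1110 × 155/1000)/565.0 = 0.3045 kg BOD₅·m⁻³·d⁻¹.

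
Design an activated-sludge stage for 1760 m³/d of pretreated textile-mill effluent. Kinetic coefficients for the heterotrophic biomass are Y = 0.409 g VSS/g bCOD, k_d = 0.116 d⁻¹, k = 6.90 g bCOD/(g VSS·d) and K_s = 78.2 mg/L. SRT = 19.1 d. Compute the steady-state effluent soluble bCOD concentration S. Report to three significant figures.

S ≈ 4.96 mg/L

Effluent substrate depends only on kinetics and SRT: S = K_s(1 + k_d θ_c) / [θ_c(Yk − k_d) − 1] = 78.2 × (1 + 0.116 × 19.1) / [19.1 × (0.409 × 6.90 − 0.116) − 1] = 251.5 / 50.69 = 4.961 mg/L.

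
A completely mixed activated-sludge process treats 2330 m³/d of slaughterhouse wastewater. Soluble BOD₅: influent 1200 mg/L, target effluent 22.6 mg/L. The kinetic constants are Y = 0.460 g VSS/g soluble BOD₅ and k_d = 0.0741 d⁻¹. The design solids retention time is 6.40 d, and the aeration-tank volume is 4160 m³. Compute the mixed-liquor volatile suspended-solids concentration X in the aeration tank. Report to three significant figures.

X ≈ 1320 mg/L

X = Y·Q·ΔS·θ_c / [V·(1 + k_d θ_c)] = 0.460 × 2330 × (1200 − 22.6) × 6.40 / [4160 × (1 + 0.0741 × 6.40)] = 1317 mg/L.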